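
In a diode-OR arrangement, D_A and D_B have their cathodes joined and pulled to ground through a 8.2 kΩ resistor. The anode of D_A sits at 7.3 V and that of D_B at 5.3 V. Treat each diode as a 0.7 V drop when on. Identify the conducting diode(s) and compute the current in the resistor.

Only D_A conducts; I_R ≈ 0.8 mA

Assume both conduct. Then node N would need to be at both 7.3−0.7 = 6.6 V and 5.3−0.7 = 4.6 V, which is impossible.
Assume only D_A conducts: V_N = 7.3 − 0.7 = 6.6 V, so I_R = 6.6/8.2 = 0.805 mA.
Check D_B: its anode-to-cathode voltage is 5.3 − 6.6 = -1.3 V < 0.7 V, so it is off. The assumption is consistent.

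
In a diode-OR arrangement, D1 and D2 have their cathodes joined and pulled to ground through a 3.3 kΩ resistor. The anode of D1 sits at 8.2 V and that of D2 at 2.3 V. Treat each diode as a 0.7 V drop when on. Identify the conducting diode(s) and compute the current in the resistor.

Assume both conduct. Then node N would need to be at both 8.2−0.7 = 7.5 V and 2.3−0.7 = 1.6 V, which is impossible.
Assume only D1 conducts: V_N = 8.2 − 0.7 = 7.5 V, so I_R = 7.5/3.3 = 2.27 mA.
Check D2: its anode-to-cathode voltage is 2.3 − 7.5 = -5.2 V < 0.7 V, so it is off. The assumption is consistent.

Only D1 conducts; I_R ≈ 2.3 mA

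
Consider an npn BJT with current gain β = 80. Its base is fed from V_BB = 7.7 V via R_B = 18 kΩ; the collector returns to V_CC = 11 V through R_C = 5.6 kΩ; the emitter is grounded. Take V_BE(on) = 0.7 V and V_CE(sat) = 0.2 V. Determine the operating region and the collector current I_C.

saturation; I_C ≈ 1.9 mA

Assume active: I_B = (7.7 − 0.7)/18 = 0.389 mA, giving I_C = β·I_B = 31.1 mA.
But then V_CE = 11 − 31.1×5.6 = -163 V < V_CE(sat) = 0.2 V — impossible in the active region.
So the transistor is saturated. With V_CE = 0.2 V, I_C = (V_CC − 0.2)/R_C = 10.8/5.6 = 1.93 mA.
Check: β·I_B = 31.1 mA > I_C = 1.93 mA, confirming saturation.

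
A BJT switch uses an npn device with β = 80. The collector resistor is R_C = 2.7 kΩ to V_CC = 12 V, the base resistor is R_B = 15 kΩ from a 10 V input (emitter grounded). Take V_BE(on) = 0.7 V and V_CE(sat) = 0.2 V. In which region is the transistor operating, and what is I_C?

saturation; I_C ≈ 4.4 mA

Assume active: I_B = (10 − 0.7)/15 = 0.62 mA, giving I_C = β·I_B = 49.6 mA.
But then V_CE = 12 − 49.6×2.7 = -122 V < V_CE(sat) = 0.2 V — impossible in the active region.
So the transistor is saturated. With V_CE = 0.2 V, I_C = (V_CC − 0.2)/R_C = 11.8/2.7 = 4.37 mA.
Check: β·I_B = 49.6 mA > I_C = 4.37 mA, confirming saturation.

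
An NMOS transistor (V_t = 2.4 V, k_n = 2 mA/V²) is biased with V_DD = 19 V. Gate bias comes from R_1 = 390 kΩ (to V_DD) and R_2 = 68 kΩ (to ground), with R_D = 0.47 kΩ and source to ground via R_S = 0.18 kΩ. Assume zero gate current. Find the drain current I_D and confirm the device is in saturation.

V_G = V_DD·R_2/(R_1+R_2) = 19×68/458 = 2.82 V.
Assume saturation: I_D = (k_n/2)(V_GS − V_t)² with V_GS = V_G − I_D·R_S = 2.82 − 0.18·I_D.
Substituting gives 0.0324·I_D² − 1.15·I_D + 0.177 = 0, with roots I_D = 0.155 or 35.4 mA.
The root I_D = 35.4 mA gives V_GS = -3.55 V ≤ V_t, so take I_D = 0.155 mA.
Then V_GS = 2.79 V and V_DS = V_DD − I_D(R_D+R_S) = 19 − 0.155×0.65 = 18.9 V.
Saturation requires V_DS ≥ V_GS − V_t = 0.393 V; 18.9 ≥ 0.393 ✓.

I_D ≈ 0.15 mA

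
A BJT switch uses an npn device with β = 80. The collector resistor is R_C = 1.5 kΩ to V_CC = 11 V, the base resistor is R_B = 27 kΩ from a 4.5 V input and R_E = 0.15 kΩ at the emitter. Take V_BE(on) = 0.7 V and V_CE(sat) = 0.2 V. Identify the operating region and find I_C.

Assume active: I_B = (4.5 − 0.7)/(27 + 81×0.15) = 0.0971 mA, I_C = β·I_B = 7.77 mA.
Then V_CE = 11 − 7.77×1.5 − 7.86×0.15 = -1.83 V < 0.2 V — the active assumption fails.
Re-solve with V_CE = 0.2 V. KCL at the emitter: V_E/R_E = (V_BB−0.7−V_E)/R_B + (V_CC−0.2−V_E)/R_C, giving V_E = 0.996 V.
I_C = (V_CC − 0.2 − V_E)/R_C = (10.8 − 0.996)/1.5 = 6.54 mA.
Check: I_B = (3.8 − 0.996)/27 = 0.104 mA, and β·I_B = 8.31 mA > I_C, confirming saturation.

saturation; I_C ≈ 6.5 mA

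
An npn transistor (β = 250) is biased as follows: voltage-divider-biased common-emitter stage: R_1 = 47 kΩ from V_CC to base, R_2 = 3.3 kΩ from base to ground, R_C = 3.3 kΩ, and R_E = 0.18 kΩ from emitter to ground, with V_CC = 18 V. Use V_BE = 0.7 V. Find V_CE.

Thevenize the base divider: V_Th = V_CC·R_2/(R_1+R_2) = 18×3.3/50.3 = 1.18 V, R_Th = R_1‖R_2 = 3.08 kΩ.
Base-emitter loop: V_Th = I_B·R_Th + V_BE + (β+1)I_B·R_E, so I_B = (1.18 − 0.7) / (3.08 + 251×0.18) = 0.00996 mA.
I_C = β·I_B = 250×0.00996 = 2.49 mA, and I_E = (β+1)I_B = 2.5 mA.
V_CE = V_CC − I_C·R_C − I_E·R_E = 18 − 2.49×3.3 − 2.5×0.18 = 9.33 V.
V_CE = 9.33 V > 0.2 V confirms active-region operation.

V_CE ≈ 9.3 V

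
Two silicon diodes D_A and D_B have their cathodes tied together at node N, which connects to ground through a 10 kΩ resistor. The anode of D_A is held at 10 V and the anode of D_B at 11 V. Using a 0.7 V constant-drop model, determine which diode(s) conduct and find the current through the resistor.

Assume both conduct. Then node N would need to be at both 10−0.7 = 9.3 V and 11−0.7 = 10.3 V, which is impossible.
Assume only D_B conducts: V_N = 11 − 0.7 = 10.3 V, so I_R = 10.3/10 = 1.03 mA.
Check D_A: its anode-to-cathode voltage is 10 − 10.3 = -0.3 V < 0.7 V, so it is off. The assumption is consistent.

Only D_B conducts; I_R ≈ 1 mA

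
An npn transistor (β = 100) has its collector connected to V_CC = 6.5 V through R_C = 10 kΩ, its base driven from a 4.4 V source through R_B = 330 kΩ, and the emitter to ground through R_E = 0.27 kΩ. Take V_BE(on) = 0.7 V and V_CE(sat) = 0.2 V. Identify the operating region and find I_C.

saturation; I_C ≈ 0.61 mA

Assume active: I_B = (4.4 − 0.7)/(330 + 101×0.27) = 0.0104 mA, I_C = β·I_B = 1.04 mA.
Then V_CE = 6.5 − 1.04×10 − 1.05×0.27 = -4.14 V < 0.2 V — the active assumption fails.
Re-solve with V_CE = 0.2 V. KCL at the emitter: V_E/R_E = (V_BB−0.7−V_E)/R_B + (V_CC−0.2−V_E)/R_C, giving V_E = 0.168 V.
I_C = (V_CC − 0.2 − V_E)/R_C = (6.3 − 0.168)/10 = 0.613 mA.
Check: I_B = (3.7 − 0.168)/330 = 0.0107 mA, and β·I_B = 1.07 mA > I_C, confirming saturation.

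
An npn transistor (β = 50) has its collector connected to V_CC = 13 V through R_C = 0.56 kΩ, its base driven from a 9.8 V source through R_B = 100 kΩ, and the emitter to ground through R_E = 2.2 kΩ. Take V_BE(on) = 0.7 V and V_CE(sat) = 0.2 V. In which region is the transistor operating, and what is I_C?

active; I_C ≈ 2.1 mA

Assume active. Base-emitter loop: I_B = (V_BB − V_BE)/(R_B + (β+1)R_E) = (9.8 − 0.7)/(100 + 51×2.2) = 0.0429 mA.
I_C = β·I_B = 50×0.0429 = 2.14 mA.
V_CE = V_CC − I_C·R_C − I_E·R_E = 13 − 2.14×0.56 − 2.19×2.2 = 6.99 V > V_CE(sat), so the active-region assumption holds.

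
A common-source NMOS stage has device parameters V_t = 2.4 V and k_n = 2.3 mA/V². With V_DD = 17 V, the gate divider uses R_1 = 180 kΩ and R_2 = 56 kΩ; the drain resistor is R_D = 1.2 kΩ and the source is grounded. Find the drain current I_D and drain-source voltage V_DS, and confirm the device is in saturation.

I_D ≈ 3.1 mA, V_DS ≈ 13 V

V_G = V_DD·R_2/(R_1+R_2) = 17×56/236 = 4.03 V. With the source grounded, V_GS = V_G = 4.03 V.
Assume saturation: I_D = (k_n/2)(V_GS − V_t)² = (2.3/2)×(4.03 − 2.4)² = 1.15×1.63² = 3.07 mA.
V_DS = V_DD − I_D·R_D = 17 − 3.07×1.2 = 13.3 V.
Saturation requires V_DS ≥ V_GS − V_t = 1.63 V; 13.3 ≥ 1.63 ✓.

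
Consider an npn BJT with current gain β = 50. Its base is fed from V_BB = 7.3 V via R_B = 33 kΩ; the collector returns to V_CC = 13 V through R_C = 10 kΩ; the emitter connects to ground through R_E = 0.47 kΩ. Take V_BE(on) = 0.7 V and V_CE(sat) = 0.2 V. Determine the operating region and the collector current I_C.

saturation; I_C ≈ 1.2 mA

Assume active: I_B = (7.3 − 0.7)/(33 + 51×0.47) = 0.116 mA, I_C = β·I_B = 5.79 mA.
Then V_CE = 13 − 5.79×10 − 5.91×0.47 = -47.7 V < 0.2 V — the active assumption fails.
Re-solve with V_CE = 0.2 V. KCL at the emitter: V_E/R_E = (V_BB−0.7−V_E)/R_B + (V_CC−0.2−V_E)/R_C, giving V_E = 0.655 V.
I_C = (V_CC − 0.2 − V_E)/R_C = (12.8 − 0.655)/10 = 1.21 mA.
Check: I_B = (6.6 − 0.655)/33 = 0.18 mA, and β·I_B = 9.01 mA > I_C, confirming saturation.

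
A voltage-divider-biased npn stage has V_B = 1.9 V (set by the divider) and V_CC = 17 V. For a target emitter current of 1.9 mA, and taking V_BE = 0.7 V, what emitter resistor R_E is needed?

R_E ≈ 0.63 kΩ

V_E = V_B − V_BE = 1.9 − 0.7 = 1.2 V.
R_E = V_E / I_E = 1.2 / 1.9 = 0.632 kΩ.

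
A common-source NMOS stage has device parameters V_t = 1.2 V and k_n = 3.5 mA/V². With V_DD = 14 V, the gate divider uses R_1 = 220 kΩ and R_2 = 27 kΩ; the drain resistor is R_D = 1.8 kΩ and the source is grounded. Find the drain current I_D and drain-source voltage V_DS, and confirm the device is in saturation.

V_G = V_DD·R_2/(R_1+R_2) = 14×27/247 = 1.53 V. With the source grounded, V_GS = V_G = 1.53 V.
Assume saturation: I_D = (k_n/2)(V_GS − V_t)² = (3.5/2)×(1.53 − 1.2)² = 1.75×0.33² = 0.191 mA.
V_DS = V_DD − I_D·R_D = 14 − 0.191×1.8 = 13.7 V.
Saturation requires V_DS ≥ V_GS − V_t = 0.33 V; 13.7 ≥ 0.33 ✓.

I_D ≈ 0.19 mA, V_DS ≈ 14 V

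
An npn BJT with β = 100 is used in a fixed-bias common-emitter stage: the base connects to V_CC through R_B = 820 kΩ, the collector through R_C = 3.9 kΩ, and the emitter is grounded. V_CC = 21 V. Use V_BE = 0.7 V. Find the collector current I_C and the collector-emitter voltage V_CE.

Base loop: V_CC = I_B·R_B + V_BE, so I_B = (21 − 0.7)/820 kΩ = 0.0248 mA.
In the active region I_C = β·I_B = 100 × 0.0248 = 2.48 mA.
Collector loop: V_CE = V_CC − I_C·R_C = 21 − 2.48×3.9 = 11.3 V.
Since V_CE = 11.3 V > V_CE(sat) ≈ 0.2 V, the transistor is in the active region as assumed.

I_C ≈ 2.5 mA, V_CE ≈ 11 V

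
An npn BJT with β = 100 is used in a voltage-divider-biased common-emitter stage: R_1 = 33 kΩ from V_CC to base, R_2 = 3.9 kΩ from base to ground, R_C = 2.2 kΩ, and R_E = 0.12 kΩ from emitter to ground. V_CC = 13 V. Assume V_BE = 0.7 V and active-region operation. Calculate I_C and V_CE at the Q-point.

I_C ≈ 4.3 mA, V_CE ≈ 3 V

Thevenize the base divider: V_Th = V_CC·R_2/(R_1+R_2) = 13×3.9/36.9 = 1.37 V, R_Th = R_1‖R_2 = 3.49 kΩ.
Base-emitter loop: V_Th = I_B·R_Th + V_BE + (β+1)I_B·R_E, so I_B = (1.37 − 0.7) / (3.49 + 101×0.12) = 0.0432 mA.
I_C = β·I_B = 100×0.0432 = 4.32 mA, and I_E = (β+1)I_B = 4.36 mA.
V_CE = V_CC − I_C·R_C − I_E·R_E = 13 − 4.32×2.2 − 4.36×0.12 = 2.98 V.
V_CE = 2.98 V > 0.2 V confirms active-region operation.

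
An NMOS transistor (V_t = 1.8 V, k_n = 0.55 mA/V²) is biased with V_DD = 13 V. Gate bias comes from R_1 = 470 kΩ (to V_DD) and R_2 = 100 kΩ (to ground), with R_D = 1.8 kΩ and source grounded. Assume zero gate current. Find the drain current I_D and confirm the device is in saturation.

V_G = V_DD·R_2/(R_1+R_2) = 13×100/570 = 2.28 V. With the source grounded, V_GS = V_G = 2.28 V.
Assume saturation: I_D = (k_n/2)(V_GS − V_t)² = (0.55/2)×(2.28 − 1.8)² = 0.275×0.481² = 0.0635 mA.
V_DS = V_DD − I_D·R_D = 13 − 0.0635×1.8 = 12.9 V.
Saturation requires V_DS ≥ V_GS − V_t = 0.481 V; 12.9 ≥ 0.481 ✓.

I_D ≈ 0.064 mA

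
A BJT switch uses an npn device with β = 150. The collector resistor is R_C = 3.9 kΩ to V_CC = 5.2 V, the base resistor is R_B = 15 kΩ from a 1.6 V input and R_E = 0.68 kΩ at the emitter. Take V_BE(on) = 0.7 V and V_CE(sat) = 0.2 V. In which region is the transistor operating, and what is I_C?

saturation; I_C ≈ 1.1 mA

Assume active: I_B = (1.6 − 0.7)/(15 + 151×0.68) = 0.00765 mA, I_C = β·I_B = 1.15 mA.
Then V_CE = 5.2 − 1.15×3.9 − 1.15×0.68 = -0.0593 V < 0.2 V — the active assumption fails.
Re-solve with V_CE = 0.2 V. KCL at the emitter: V_E/R_E = (V_BB−0.7−V_E)/R_B + (V_CC−0.2−V_E)/R_C, giving V_E = 0.748 V.
I_C = (V_CC − 0.2 − V_E)/R_C = (5 − 0.748)/3.9 = 1.09 mA.
Check: I_B = (0.9 − 0.748)/15 = 0.0101 mA, and β·I_B = 1.52 mA > I_C, confirming saturation.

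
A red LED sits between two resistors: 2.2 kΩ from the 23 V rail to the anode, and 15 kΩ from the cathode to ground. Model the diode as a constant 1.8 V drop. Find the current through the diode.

I ≈ 1.2 mA

The two resistors are in series with the diode, so KVL gives 23 = I·2.2 + 1.8 + I·15.
I = (23 − 1.8) / (2.2 + 15) kΩ = 21.2 / 17.2 = 1.23 mA.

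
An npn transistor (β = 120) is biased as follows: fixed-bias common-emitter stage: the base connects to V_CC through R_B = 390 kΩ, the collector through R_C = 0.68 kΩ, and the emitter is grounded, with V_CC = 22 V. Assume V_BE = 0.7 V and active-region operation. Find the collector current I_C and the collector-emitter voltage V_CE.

I_C ≈ 6.6 mA, V_CE ≈ 18 V

Base loop: V_CC = I_B·R_B + V_BE, so I_B = (22 − 0.7)/390 kΩ = 0.0546 mA.
In the active region I_C = β·I_B = 120 × 0.0546 = 6.55 mA.
Collector loop: V_CE = V_CC − I_C·R_C = 22 − 6.55×0.68 = 17.5 V.
Since V_CE = 17.5 V > V_CE(sat) ≈ 0.2 V, the transistor is in the active region as assumed.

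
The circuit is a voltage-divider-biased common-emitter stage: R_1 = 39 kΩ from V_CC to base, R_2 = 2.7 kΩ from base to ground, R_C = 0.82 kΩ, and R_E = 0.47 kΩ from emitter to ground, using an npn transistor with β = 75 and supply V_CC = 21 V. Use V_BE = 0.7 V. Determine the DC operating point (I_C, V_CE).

Thevenize the base divider: V_Th = V_CC·R_2/(R_1+R_2) = 21×2.7/41.7 = 1.36 V, R_Th = R_1‖R_2 = 2.53 kΩ.
Base-emitter loop: V_Th = I_B·R_Th + V_BE + (β+1)I_B·R_E, so I_B = (1.36 − 0.7) / (2.53 + 76×0.47) = 0.0172 mA.
I_C = β·I_B = 75×0.0172 = 1.29 mA, and I_E = (β+1)I_B = 1.31 mA.
V_CE = V_CC − I_C·R_C − I_E·R_E = 21 − 1.29×0.82 − 1.31×0.47 = 19.3 V.
V_CE = 19.3 V > 0.2 V confirms active-region operation.

I_C ≈ 1.3 mA, V_CE ≈ 19 V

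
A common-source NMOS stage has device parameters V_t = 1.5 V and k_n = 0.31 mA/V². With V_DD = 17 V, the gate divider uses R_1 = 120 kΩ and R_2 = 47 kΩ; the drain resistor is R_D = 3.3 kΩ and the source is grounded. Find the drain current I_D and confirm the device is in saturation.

I_D ≈ 1.7 mA

V_G = V_DD·R_2/(R_1+R_2) = 17×47/167 = 4.78 V. With the source grounded, V_GS = V_G = 4.78 V.
Assume saturation: I_D = (k_n/2)(V_GS − V_t)² = (0.31/2)×(4.78 − 1.5)² = 0.155×3.28² = 1.67 mA.
V_DS = V_DD − I_D·R_D = 17 − 1.67×3.3 = 11.5 V.
Saturation requires V_DS ≥ V_GS − V_t = 3.28 V; 11.5 ≥ 3.28 ✓.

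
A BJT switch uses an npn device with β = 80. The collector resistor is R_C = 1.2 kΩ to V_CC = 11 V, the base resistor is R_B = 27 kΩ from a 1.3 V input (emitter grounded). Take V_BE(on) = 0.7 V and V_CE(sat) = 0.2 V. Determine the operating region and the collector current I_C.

Assume active. Base-emitter loop: I_B = (V_BB − V_BE)/R_B = (1.3 − 0.7)/27 = 0.0222 mA.
I_C = β·I_B = 80×0.0222 = 1.78 mA.
V_CE = V_CC − I_C·R_C = 11 − 1.78×1.2 = 8.87 V > V_CE(sat), so the active-region assumption holds.

active; I_C ≈ 1.8 mA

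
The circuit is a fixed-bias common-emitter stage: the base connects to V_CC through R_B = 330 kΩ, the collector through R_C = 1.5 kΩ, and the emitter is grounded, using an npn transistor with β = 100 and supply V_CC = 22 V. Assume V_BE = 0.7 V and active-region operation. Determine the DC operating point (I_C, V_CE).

I_C ≈ 6.5 mA, V_CE ≈ 12 V

Base loop: V_CC = I_B·R_B + V_BE, so I_B = (22 − 0.7)/330 kΩ = 0.0645 mA.
In the active region I_C = β·I_B = 100 × 0.0645 = 6.45 mA.
Collector loop: V_CE = V_CC − I_C·R_C = 22 − 6.45×1.5 = 12.3 V.
Since V_CE = 12.3 V > V_CE(sat) ≈ 0.2 V, the transistor is in the active region as assumed.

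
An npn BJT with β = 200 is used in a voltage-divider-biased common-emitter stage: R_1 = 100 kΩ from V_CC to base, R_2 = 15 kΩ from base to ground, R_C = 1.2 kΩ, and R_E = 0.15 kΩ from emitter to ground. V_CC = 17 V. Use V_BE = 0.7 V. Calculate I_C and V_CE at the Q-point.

Thevenize the base divider: V_Th = V_CC·R_2/(R_1+R_2) = 17×15/115 = 2.22 V, R_Th = R_1‖R_2 = 13 kΩ.
Base-emitter loop: V_Th = I_B·R_Th + V_BE + (β+1)I_B·R_E, so I_B = (2.22 − 0.7) / (13 + 201×0.15) = 0.0351 mA.
I_C = β·I_B = 200×0.0351 = 7.03 mA, and I_E = (β+1)I_B = 7.06 mA.
V_CE = V_CC − I_C·R_C − I_E·R_E = 17 − 7.03×1.2 − 7.06×0.15 = 7.51 V.
V_CE = 7.51 V > 0.2 V confirms active-region operation.

I_C ≈ 7 mA, V_CE ≈ 7.5 V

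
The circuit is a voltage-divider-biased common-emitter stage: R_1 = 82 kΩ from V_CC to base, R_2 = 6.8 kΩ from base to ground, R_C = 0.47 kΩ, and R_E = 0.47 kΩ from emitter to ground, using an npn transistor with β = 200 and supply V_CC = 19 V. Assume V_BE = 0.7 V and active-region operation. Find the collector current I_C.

Thevenize the base divider: V_Th = V_CC·R_2/(R_1+R_2) = 19×6.8/88.8 = 1.45 V, R_Th = R_1‖R_2 = 6.28 kΩ.
Base-emitter loop: V_Th = I_B·R_Th + V_BE + (β+1)I_B·R_E, so I_B = (1.45 − 0.7) / (6.28 + 201×0.47) = 0.00749 mA.
I_C = β·I_B = 200×0.00749 = 1.5 mA, and I_E = (β+1)I_B = 1.51 mA.
V_CE = V_CC − I_C·R_C − I_E·R_E = 19 − 1.5×0.47 − 1.51×0.47 = 17.6 V.
V_CE = 17.6 V > 0.2 V confirms active-region operation.

I_C ≈ 1.5 mA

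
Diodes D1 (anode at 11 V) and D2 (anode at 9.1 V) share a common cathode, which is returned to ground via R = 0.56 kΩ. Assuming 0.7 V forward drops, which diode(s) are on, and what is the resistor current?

Only D1 conducts; I_R ≈ 18 mA

Assume both conduct. Then node N would need to be at both 11−0.7 = 10.3 V and 9.1−0.7 = 8.4 V, which is impossible.
Assume only D1 conducts: V_N = 11 − 0.7 = 10.3 V, so I_R = 10.3/0.56 = 18.4 mA.
Check D2: its anode-to-cathode voltage is 9.1 − 10.3 = -1.2 V < 0.7 V, so it is off. The assumption is consistent.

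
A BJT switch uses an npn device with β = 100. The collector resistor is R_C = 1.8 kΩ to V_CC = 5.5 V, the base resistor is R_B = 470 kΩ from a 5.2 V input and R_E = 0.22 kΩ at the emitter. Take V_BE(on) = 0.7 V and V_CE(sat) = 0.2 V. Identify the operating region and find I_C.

Assume active. Base-emitter loop: I_B = (V_BB − V_BE)/(R_B + (β+1)R_E) = (5.2 − 0.7)/(470 + 101×0.22) = 0.00914 mA.
I_C = β·I_B = 100×0.00914 = 0.914 mA.
V_CE = V_CC − I_C·R_C − I_E·R_E = 5.5 − 0.914×1.8 − 0.923×0.22 = 3.65 V > V_CE(sat), so the active-region assumption holds.

active; I_C ≈ 0.91 mA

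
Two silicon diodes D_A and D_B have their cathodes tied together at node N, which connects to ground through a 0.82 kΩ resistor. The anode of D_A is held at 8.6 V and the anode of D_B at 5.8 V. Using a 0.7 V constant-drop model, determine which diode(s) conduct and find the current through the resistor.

Assume both conduct. Then node N would need to be at both 8.6−0.7 = 7.9 V and 5.8−0.7 = 5.1 V, which is impossible.
Assume only D_A conducts: V_N = 8.6 − 0.7 = 7.9 V, so I_R = 7.9/0.82 = 9.63 mA.
Check D_B: its anode-to-cathode voltage is 5.8 − 7.9 = -2.1 V < 0.7 V, so it is off. The assumption is consistent.

Only D_A conducts; I_R ≈ 9.6 mA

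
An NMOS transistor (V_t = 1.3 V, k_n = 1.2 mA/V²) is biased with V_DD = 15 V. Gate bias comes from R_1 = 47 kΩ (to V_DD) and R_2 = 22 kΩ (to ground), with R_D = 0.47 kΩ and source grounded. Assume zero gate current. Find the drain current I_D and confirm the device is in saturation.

V_G = V_DD·R_2/(R_1+R_2) = 15×22/69 = 4.78 V. With the source grounded, V_GS = V_G = 4.78 V.
Assume saturation: I_D = (k_n/2)(V_GS − V_t)² = (1.2/2)×(4.78 − 1.3)² = 0.6×3.48² = 7.28 mA.
V_DS = V_DD − I_D·R_D = 15 − 7.28×0.47 = 11.6 V.
Saturation requires V_DS ≥ V_GS − V_t = 3.48 V; 11.6 ≥ 3.48 ✓.

I_D ≈ 7.3 mA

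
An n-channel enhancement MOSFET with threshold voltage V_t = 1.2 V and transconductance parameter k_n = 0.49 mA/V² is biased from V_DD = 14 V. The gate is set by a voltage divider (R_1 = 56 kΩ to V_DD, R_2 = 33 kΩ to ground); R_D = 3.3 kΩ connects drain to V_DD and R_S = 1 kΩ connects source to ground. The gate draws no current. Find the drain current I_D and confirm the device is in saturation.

V_G = V_DD·R_2/(R_1+R_2) = 14×33/89 = 5.19 V.
Assume saturation: I_D = (k_n/2)(V_GS − V_t)² with V_GS = V_G − I_D·R_S = 5.19 − 1·I_D.
Substituting gives 0.245·I_D² − 2.96·I_D + 3.9 = 0, with roots I_D = 1.51 or 10.6 mA.
The root I_D = 10.6 mA gives V_GS = -5.36 V ≤ V_t, so take I_D = 1.51 mA.
Then V_GS = 3.68 V and V_DS = V_DD − I_D(R_D+R_S) = 14 − 1.51×4.3 = 7.51 V.
Saturation requires V_DS ≥ V_GS − V_t = 2.48 V; 7.51 ≥ 2.48 ✓.

I_D ≈ 1.5 mA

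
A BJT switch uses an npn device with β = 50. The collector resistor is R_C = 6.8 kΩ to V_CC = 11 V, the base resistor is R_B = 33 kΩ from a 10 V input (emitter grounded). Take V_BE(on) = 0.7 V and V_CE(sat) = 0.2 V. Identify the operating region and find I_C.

Assume active: I_B = (10 − 0.7)/33 = 0.282 mA, giving I_C = β·I_B = 14.1 mA.
But then V_CE = 11 − 14.1×6.8 = -84.8 V < V_CE(sat) = 0.2 V — impossible in the active region.
So the transistor is saturated. With V_CE = 0.2 V, I_C = (V_CC − 0.2)/R_C = 10.8/6.8 = 1.59 mA.
Check: β·I_B = 14.1 mA > I_C = 1.59 mA, confirming saturation.

saturation; I_C ≈ 1.6 mA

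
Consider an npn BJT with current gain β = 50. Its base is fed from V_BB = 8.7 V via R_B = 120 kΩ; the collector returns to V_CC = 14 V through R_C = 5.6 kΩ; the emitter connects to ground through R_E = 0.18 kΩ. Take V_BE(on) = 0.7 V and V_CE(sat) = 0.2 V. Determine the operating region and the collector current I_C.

Assume active: I_B = (8.7 − 0.7)/(120 + 51×0.18) = 0.0619 mA, I_C = β·I_B = 3.1 mA.
Then V_CE = 14 − 3.1×5.6 − 3.16×0.18 = -3.91 V < 0.2 V — the active assumption fails.
Re-solve with V_CE = 0.2 V. KCL at the emitter: V_E/R_E = (V_BB−0.7−V_E)/R_B + (V_CC−0.2−V_E)/R_C, giving V_E = 0.441 V.
I_C = (V_CC − 0.2 − V_E)/R_C = (13.8 − 0.441)/5.6 = 2.39 mA.
Check: I_B = (8 − 0.441)/120 = 0.063 mA, and β·I_B = 3.15 mA > I_C, confirming saturation.

saturation; I_C ≈ 2.4 mA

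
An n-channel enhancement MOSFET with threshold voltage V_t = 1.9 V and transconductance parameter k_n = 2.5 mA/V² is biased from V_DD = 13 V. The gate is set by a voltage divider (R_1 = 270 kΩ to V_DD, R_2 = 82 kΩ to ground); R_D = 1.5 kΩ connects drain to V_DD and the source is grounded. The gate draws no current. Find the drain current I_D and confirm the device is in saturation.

V_G = V_DD·R_2/(R_1+R_2) = 13×82/352 = 3.03 V. With the source grounded, V_GS = V_G = 3.03 V.
Assume saturation: I_D = (k_n/2)(V_GS − V_t)² = (2.5/2)×(3.03 − 1.9)² = 1.25×1.13² = 1.59 mA.
V_DS = V_DD − I_D·R_D = 13 − 1.59×1.5 = 10.6 V.
Saturation requires V_DS ≥ V_GS − V_t = 1.13 V; 10.6 ≥ 1.13 ✓.

I_D ≈ 1.6 mA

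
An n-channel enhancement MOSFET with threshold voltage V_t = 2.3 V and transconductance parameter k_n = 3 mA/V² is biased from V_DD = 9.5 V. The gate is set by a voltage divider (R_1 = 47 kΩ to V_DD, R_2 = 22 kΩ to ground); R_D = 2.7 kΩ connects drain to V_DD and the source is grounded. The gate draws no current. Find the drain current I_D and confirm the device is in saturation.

V_G = V_DD·R_2/(R_1+R_2) = 9.5×22/69 = 3.03 V. With the source grounded, V_GS = V_G = 3.03 V.
Assume saturation: I_D = (k_n/2)(V_GS − V_t)² = (3/2)×(3.03 − 2.3)² = 1.5×0.729² = 0.797 mA.
V_DS = V_DD − I_D·R_D = 9.5 − 0.797×2.7 = 7.35 V.
Saturation requires V_DS ≥ V_GS − V_t = 0.729 V; 7.35 ≥ 0.729 ✓.

I_D ≈ 0.8 mA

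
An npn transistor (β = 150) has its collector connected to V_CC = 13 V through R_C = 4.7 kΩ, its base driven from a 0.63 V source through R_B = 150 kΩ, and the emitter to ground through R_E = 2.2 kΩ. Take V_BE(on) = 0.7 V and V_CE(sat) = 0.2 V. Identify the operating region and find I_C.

cutoff; I_C ≈ 0

V_BB = 0.63 V ≤ V_BE(on) = 0.7 V, so the base-emitter junction is not forward biased.
The transistor is in cutoff: I_B = I_C = 0.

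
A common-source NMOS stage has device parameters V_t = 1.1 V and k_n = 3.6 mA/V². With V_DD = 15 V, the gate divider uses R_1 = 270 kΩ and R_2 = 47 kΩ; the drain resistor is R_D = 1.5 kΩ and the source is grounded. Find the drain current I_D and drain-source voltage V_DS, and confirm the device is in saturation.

I_D ≈ 2.3 mA, V_DS ≈ 12 V

V_G = V_DD·R_2/(R_1+R_2) = 15×47/317 = 2.22 V. With the source grounded, V_GS = V_G = 2.22 V.
Assume saturation: I_D = (k_n/2)(V_GS − V_t)² = (3.6/2)×(2.22 − 1.1)² = 1.8×1.12² = 2.27 mA.
V_DS = V_DD − I_D·R_D = 15 − 2.27×1.5 = 11.6 V.
Saturation requires V_DS ≥ V_GS − V_t = 1.12 V; 11.6 ≥ 1.12 ✓.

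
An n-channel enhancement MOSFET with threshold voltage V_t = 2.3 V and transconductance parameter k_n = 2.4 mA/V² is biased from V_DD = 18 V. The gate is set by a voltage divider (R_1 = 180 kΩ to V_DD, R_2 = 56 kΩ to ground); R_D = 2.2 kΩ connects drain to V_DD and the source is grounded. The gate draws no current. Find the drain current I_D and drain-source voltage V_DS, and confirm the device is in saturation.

V_G = V_DD·R_2/(R_1+R_2) = 18×56/236 = 4.27 V. With the source grounded, V_GS = V_G = 4.27 V.
Assume saturation: I_D = (k_n/2)(V_GS − V_t)² = (2.4/2)×(4.27 − 2.3)² = 1.2×1.97² = 4.66 mA.
V_DS = V_DD − I_D·R_D = 18 − 4.66×2.2 = 7.74 V.
Saturation requires V_DS ≥ V_GS − V_t = 1.97 V; 7.74 ≥ 1.97 ✓.

I_D ≈ 4.7 mA, V_DS ≈ 7.7 V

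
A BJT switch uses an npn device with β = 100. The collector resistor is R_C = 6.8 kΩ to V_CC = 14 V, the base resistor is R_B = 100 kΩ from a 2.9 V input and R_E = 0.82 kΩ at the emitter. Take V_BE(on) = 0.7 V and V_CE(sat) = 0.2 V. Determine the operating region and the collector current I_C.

active; I_C ≈ 1.2 mA

Assume active. Base-emitter loop: I_B = (V_BB − V_BE)/(R_B + (β+1)R_E) = (2.9 − 0.7)/(100 + 101×0.82) = 0.012 mA.
I_C = β·I_B = 100×0.012 = 1.2 mA.
V_CE = V_CC − I_C·R_C − I_E·R_E = 14 − 1.2×6.8 − 1.22×0.82 = 4.82 V > V_CE(sat), so the active-region assumption holds.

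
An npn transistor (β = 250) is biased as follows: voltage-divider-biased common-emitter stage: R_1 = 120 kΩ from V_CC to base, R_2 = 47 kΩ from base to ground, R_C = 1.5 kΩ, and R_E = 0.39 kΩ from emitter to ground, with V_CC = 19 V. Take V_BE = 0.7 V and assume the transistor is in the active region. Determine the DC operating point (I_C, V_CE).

Thevenize the base divider: V_Th = V_CC·R_2/(R_1+R_2) = 19×47/167 = 5.35 V, R_Th = R_1‖R_2 = 33.8 kΩ.
Base-emitter loop: V_Th = I_B·R_Th + V_BE + (β+1)I_B·R_E, so I_B = (5.35 − 0.7) / (33.8 + 251×0.39) = 0.0353 mA.
I_C = β·I_B = 250×0.0353 = 8.82 mA, and I_E = (β+1)I_B = 8.86 mA.
V_CE = V_CC − I_C·R_C − I_E·R_E = 19 − 8.82×1.5 − 8.86×0.39 = 2.31 V.
V_CE = 2.31 V > 0.2 V confirms active-region operation.

I_C ≈ 8.8 mA, V_CE ≈ 2.3 V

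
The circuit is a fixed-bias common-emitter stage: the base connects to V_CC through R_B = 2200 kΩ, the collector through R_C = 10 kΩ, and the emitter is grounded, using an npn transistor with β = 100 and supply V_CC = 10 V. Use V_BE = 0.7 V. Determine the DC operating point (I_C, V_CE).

I_C ≈ 0.42 mA, V_CE ≈ 5.8 V

Base loop: V_CC = I_B·R_B + V_BE, so I_B = (10 − 0.7)/2200 kΩ = 0.00423 mA.
In the active region I_C = β·I_B = 100 × 0.00423 = 0.423 mA.
Collector loop: V_CE = V_CC − I_C·R_C = 10 − 0.423×10 = 5.77 V.
Since V_CE = 5.77 V > V_CE(sat) ≈ 0.2 V, the transistor is in the active region as assumed.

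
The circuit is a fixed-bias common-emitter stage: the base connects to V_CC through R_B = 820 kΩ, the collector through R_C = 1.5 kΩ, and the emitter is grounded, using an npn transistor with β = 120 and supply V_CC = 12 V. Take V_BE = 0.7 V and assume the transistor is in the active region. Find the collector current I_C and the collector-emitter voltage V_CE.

Base loop: V_CC = I_B·R_B + V_BE, so I_B = (12 − 0.7)/820 kΩ = 0.0138 mA.
In the active region I_C = β·I_B = 120 × 0.0138 = 1.65 mA.
Collector loop: V_CE = V_CC − I_C·R_C = 12 − 1.65×1.5 = 9.52 V.
Since V_CE = 9.52 V > V_CE(sat) ≈ 0.2 V, the transistor is in the active region as assumed.

I_C ≈ 1.7 mA, V_CE ≈ 9.5 V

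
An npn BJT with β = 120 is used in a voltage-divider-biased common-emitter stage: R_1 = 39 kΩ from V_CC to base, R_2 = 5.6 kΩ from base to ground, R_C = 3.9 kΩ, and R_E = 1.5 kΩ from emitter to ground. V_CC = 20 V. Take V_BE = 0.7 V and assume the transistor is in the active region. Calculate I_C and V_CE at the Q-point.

I_C ≈ 1.2 mA, V_CE ≈ 14 V

Thevenize the base divider: V_Th = V_CC·R_2/(R_1+R_2) = 20×5.6/44.6 = 2.51 V, R_Th = R_1‖R_2 = 4.9 kΩ.
Base-emitter loop: V_Th = I_B·R_Th + V_BE + (β+1)I_B·R_E, so I_B = (2.51 − 0.7) / (4.9 + 121×1.5) = 0.00972 mA.
I_C = β·I_B = 120×0.00972 = 1.17 mA, and I_E = (β+1)I_B = 1.18 mA.
V_CE = V_CC − I_C·R_C − I_E·R_E = 20 − 1.17×3.9 − 1.18×1.5 = 13.7 V.
V_CE = 13.7 V > 0.2 V confirms active-region operation.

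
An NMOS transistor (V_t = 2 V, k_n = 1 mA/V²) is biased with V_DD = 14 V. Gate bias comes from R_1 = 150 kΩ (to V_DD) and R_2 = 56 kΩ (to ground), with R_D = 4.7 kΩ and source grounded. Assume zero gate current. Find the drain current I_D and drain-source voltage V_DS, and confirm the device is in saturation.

V_G = V_DD·R_2/(R_1+R_2) = 14×56/206 = 3.81 V. With the source grounded, V_GS = V_G = 3.81 V.
Assume saturation: I_D = (k_n/2)(V_GS − V_t)² = (1/2)×(3.81 − 2)² = 0.5×1.81² = 1.63 mA.
V_DS = V_DD − I_D·R_D = 14 − 1.63×4.7 = 6.34 V.
Saturation requires V_DS ≥ V_GS − V_t = 1.81 V; 6.34 ≥ 1.81 ✓.

I_D ≈ 1.6 mA, V_DS ≈ 6.3 V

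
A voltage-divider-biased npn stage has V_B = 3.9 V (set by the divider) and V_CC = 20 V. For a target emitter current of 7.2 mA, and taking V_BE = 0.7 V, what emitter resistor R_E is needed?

R_E ≈ 0.44 kΩ

V_E = V_B − V_BE = 3.9 − 0.7 = 3.2 V.
R_E = V_E / I_E = 3.2 / 7.2 = 0.444 kΩ.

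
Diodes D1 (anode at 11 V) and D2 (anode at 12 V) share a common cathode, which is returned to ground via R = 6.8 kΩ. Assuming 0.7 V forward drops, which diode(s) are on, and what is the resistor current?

Assume both conduct. Then node N would need to be at both 11−0.7 = 10.3 V and 12−0.7 = 11.3 V, which is impossible.
Assume only D2 conducts: V_N = 12 − 0.7 = 11.3 V, so I_R = 11.3/6.8 = 1.66 mA.
Check D1: its anode-to-cathode voltage is 11 − 11.3 = -0.3 V < 0.7 V, so it is off. The assumption is consistent.

Only D2 conducts; I_R ≈ 1.7 mA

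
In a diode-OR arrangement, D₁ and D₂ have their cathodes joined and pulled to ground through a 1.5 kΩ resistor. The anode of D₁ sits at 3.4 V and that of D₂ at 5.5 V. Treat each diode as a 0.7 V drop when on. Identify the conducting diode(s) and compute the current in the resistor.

Only D₂ conducts; I_R ≈ 3.2 mA

Assume both conduct. Then node N would need to be at both 3.4−0.7 = 2.7 V and 5.5−0.7 = 4.8 V, which is impossible.
Assume only D₂ conducts: V_N = 5.5 − 0.7 = 4.8 V, so I_R = 4.8/1.5 = 3.2 mA.
Check D₁: its anode-to-cathode voltage is 3.4 − 4.8 = -1.4 V < 0.7 V, so it is off. The assumption is consistent.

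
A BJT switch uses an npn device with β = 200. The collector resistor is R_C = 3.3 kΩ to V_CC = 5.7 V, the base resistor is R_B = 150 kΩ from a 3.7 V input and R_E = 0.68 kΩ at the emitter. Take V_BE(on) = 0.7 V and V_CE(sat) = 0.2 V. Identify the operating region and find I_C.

saturation; I_C ≈ 1.4 mA

Assume active: I_B = (3.7 − 0.7)/(150 + 201×0.68) = 0.0105 mA, I_C = β·I_B = 2.09 mA.
Then V_CE = 5.7 − 2.09×3.3 − 2.1×0.68 = -2.64 V < 0.2 V — the active assumption fails.
Re-solve with V_CE = 0.2 V. KCL at the emitter: V_E/R_E = (V_BB−0.7−V_E)/R_B + (V_CC−0.2−V_E)/R_C, giving V_E = 0.947 V.
I_C = (V_CC − 0.2 − V_E)/R_C = (5.5 − 0.947)/3.3 = 1.38 mA.
Check: I_B = (3 − 0.947)/150 = 0.0137 mA, and β·I_B = 2.74 mA > I_C, confirming saturation.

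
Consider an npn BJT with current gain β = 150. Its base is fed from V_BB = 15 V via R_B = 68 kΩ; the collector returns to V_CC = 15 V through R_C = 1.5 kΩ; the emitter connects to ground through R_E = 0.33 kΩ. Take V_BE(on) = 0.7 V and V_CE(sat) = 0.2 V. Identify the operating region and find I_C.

saturation; I_C ≈ 8.1 mA

Assume active: I_B = (15 − 0.7)/(68 + 151×0.33) = 0.121 mA, I_C = β·I_B = 18.2 mA.
Then V_CE = 15 − 18.2×1.5 − 18.3×0.33 = -18.4 V < 0.2 V — the active assumption fails.
Re-solve with V_CE = 0.2 V. KCL at the emitter: V_E/R_E = (V_BB−0.7−V_E)/R_B + (V_CC−0.2−V_E)/R_C, giving V_E = 2.71 V.
I_C = (V_CC − 0.2 − V_E)/R_C = (14.8 − 2.71)/1.5 = 8.06 mA.
Check: I_B = (14.3 − 2.71)/68 = 0.17 mA, and β·I_B = 25.6 mA > I_C, confirming saturation.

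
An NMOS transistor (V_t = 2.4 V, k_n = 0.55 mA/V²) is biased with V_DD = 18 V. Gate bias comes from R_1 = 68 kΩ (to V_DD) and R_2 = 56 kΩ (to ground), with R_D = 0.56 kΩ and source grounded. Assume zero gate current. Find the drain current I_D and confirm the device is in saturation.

I_D ≈ 9 mA

V_G = V_DD·R_2/(R_1+R_2) = 18×56/124 = 8.13 V. With the source grounded, V_GS = V_G = 8.13 V.
Assume saturation: I_D = (k_n/2)(V_GS − V_t)² = (0.55/2)×(8.13 − 2.4)² = 0.275×5.73² = 9.03 mA.
V_DS = V_DD − I_D·R_D = 18 − 9.03×0.56 = 12.9 V.
Saturation requires V_DS ≥ V_GS − V_t = 5.73 V; 12.9 ≥ 5.73 ✓.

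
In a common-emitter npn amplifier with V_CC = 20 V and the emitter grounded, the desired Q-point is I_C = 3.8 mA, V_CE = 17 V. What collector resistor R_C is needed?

Collector loop: V_CC = I_C·R_C + V_CE.
R_C = (V_CC − V_CE)/I_C = (20 − 17)/3.8 = 0.789 kΩ.

R_C ≈ 0.79 kΩ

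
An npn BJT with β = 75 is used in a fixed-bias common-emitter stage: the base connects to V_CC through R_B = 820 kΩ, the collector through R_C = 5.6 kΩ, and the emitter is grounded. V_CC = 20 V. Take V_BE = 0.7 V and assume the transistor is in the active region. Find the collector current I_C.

Base loop: V_CC = I_B·R_B + V_BE, so I_B = (20 − 0.7)/820 kΩ = 0.0235 mA.
In the active region I_C = β·I_B = 75 × 0.0235 = 1.77 mA.
Collector loop: V_CE = V_CC − I_C·R_C = 20 − 1.77×5.6 = 10.1 V.
Since V_CE = 10.1 V > V_CE(sat) ≈ 0.2 V, the transistor is in the active region as assumed.

I_C ≈ 1.8 mA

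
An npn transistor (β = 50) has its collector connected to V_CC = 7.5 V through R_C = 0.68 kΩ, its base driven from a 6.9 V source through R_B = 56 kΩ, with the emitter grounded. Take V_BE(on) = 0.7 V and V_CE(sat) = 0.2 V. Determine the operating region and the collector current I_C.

Assume active. Base-emitter loop: I_B = (V_BB − V_BE)/R_B = (6.9 − 0.7)/56 = 0.111 mA.
I_C = β·I_B = 50×0.111 = 5.54 mA.
V_CE = V_CC − I_C·R_C = 7.5 − 5.54×0.68 = 3.74 V > V_CE(sat), so the active-region assumption holds.

active; I_C ≈ 5.5 mA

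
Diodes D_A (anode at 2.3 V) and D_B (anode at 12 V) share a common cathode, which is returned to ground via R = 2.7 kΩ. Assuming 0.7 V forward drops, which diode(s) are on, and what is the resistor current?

Assume both conduct. Then node N would need to be at both 2.3−0.7 = 1.6 V and 12−0.7 = 11.3 V, which is impossible.
Assume only D_B conducts: V_N = 12 − 0.7 = 11.3 V, so I_R = 11.3/2.7 = 4.19 mA.
Check D_A: its anode-to-cathode voltage is 2.3 − 11.3 = -9 V < 0.7 V, so it is off. The assumption is consistent.

Only D_B conducts; I_R ≈ 4.2 mA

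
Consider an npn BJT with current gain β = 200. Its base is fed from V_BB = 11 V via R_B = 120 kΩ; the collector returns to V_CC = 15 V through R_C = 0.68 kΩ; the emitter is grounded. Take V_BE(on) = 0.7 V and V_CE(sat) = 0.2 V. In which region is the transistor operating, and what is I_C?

Assume active. Base-emitter loop: I_B = (V_BB − V_BE)/R_B = (11 − 0.7)/120 = 0.0858 mA.
I_C = β·I_B = 200×0.0858 = 17.2 mA.
V_CE = V_CC − I_C·R_C = 15 − 17.2×0.68 = 3.33 V > V_CE(sat), so the active-region assumption holds.

active; I_C ≈ 17 mA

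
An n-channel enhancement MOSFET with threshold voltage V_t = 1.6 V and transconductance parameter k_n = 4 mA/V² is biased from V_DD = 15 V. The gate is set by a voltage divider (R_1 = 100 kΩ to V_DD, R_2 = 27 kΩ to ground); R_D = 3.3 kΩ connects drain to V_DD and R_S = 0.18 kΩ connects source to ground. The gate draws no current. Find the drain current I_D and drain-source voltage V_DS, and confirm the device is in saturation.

I_D ≈ 2.6 mA, V_DS ≈ 6.1 V

V_G = V_DD·R_2/(R_1+R_2) = 15×27/127 = 3.19 V.
Assume saturation: I_D = (k_n/2)(V_GS − V_t)² with V_GS = V_G − I_D·R_S = 3.19 − 0.18·I_D.
Substituting gives 0.0648·I_D² − 2.14·I_D + 5.05 = 0, with roots I_D = 2.55 or 30.5 mA.
The root I_D = 30.5 mA gives V_GS = -2.31 V ≤ V_t, so take I_D = 2.55 mA.
Then V_GS = 2.73 V and V_DS = V_DD − I_D(R_D+R_S) = 15 − 2.55×3.48 = 6.12 V.
Saturation requires V_DS ≥ V_GS − V_t = 1.13 V; 6.12 ≥ 1.13 ✓.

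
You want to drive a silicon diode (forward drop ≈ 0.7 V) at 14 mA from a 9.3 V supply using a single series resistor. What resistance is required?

The resistor drops V_S − V_D = 9.3 − 0.7 = 8.6 V at 14 mA.
R = 8.6 V / 14 mA = 0.614 kΩ.

R ≈ 0.61 kΩ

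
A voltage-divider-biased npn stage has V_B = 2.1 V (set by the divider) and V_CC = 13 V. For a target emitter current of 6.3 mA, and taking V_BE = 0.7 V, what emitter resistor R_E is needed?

V_E = V_B − V_BE = 2.1 − 0.7 = 1.4 V.
R_E = V_E / I_E = 1.4 / 6.3 = 0.222 kΩ.

R_E ≈ 0.22 kΩ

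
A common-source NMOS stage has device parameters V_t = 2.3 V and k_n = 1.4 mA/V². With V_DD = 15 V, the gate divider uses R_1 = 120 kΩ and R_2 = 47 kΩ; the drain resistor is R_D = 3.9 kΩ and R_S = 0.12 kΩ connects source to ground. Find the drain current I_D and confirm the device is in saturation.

I_D ≈ 2 mA

V_G = V_DD·R_2/(R_1+R_2) = 15×47/167 = 4.22 V.
Assume saturation: I_D = (k_n/2)(V_GS − V_t)² with V_GS = V_G − I_D·R_S = 4.22 − 0.12·I_D.
Substituting gives 0.0101·I_D² − 1.32·I_D + 2.58 = 0, with roots I_D = 1.98 or 129 mA.
The root I_D = 129 mA gives V_GS = -11.3 V ≤ V_t, so take I_D = 1.98 mA.
Then V_GS = 3.98 V and V_DS = V_DD − I_D(R_D+R_S) = 15 − 1.98×4.02 = 7.02 V.
Saturation requires V_DS ≥ V_GS − V_t = 1.68 V; 7.02 ≥ 1.68 ✓.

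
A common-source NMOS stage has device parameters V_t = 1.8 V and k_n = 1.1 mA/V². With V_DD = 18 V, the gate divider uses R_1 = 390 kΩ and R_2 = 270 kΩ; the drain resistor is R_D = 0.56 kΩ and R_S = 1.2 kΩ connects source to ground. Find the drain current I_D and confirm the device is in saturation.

I_D ≈ 2.8 mA

V_G = V_DD·R_2/(R_1+R_2) = 18×270/660 = 7.36 V.
Assume saturation: I_D = (k_n/2)(V_GS − V_t)² with V_GS = V_G − I_D·R_S = 7.36 − 1.2·I_D.
Substituting gives 0.792·I_D² − 8.34·I_D + 17 = 0, with roots I_D = 2.77 or 7.77 mA.
The root I_D = 7.77 mA gives V_GS = -1.96 V ≤ V_t, so take I_D = 2.77 mA.
Then V_GS = 4.04 V and V_DS = V_DD − I_D(R_D+R_S) = 18 − 2.77×1.76 = 13.1 V.
Saturation requires V_DS ≥ V_GS − V_t = 2.24 V; 13.1 ≥ 2.24 ✓.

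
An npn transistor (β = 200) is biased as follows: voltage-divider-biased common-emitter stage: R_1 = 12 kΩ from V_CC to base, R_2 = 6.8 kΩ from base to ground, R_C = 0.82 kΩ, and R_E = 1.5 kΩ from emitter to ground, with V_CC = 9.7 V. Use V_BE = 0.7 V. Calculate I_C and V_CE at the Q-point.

I_C ≈ 1.8 mA, V_CE ≈ 5.4 V

Thevenize the base divider: V_Th = V_CC·R_2/(R_1+R_2) = 9.7×6.8/18.8 = 3.51 V, R_Th = R_1‖R_2 = 4.34 kΩ.
Base-emitter loop: V_Th = I_B·R_Th + V_BE + (β+1)I_B·R_E, so I_B = (3.51 − 0.7) / (4.34 + 201×1.5) = 0.00918 mA.
I_C = β·I_B = 200×0.00918 = 1.84 mA, and I_E = (β+1)I_B = 1.85 mA.
V_CE = V_CC − I_C·R_C − I_E·R_E = 9.7 − 1.84×0.82 − 1.85×1.5 = 5.43 V.
V_CE = 5.43 V > 0.2 V confirms active-region operation.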